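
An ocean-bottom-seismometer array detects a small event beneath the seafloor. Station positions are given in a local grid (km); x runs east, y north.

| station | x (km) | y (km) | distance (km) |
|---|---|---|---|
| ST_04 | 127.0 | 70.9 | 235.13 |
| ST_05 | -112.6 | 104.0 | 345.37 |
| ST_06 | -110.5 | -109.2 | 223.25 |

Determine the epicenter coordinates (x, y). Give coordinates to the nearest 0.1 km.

Circle about each station: (x − 127.0)² + (y − 70.9)² = 235.13²; (x + 112.6)² + (y − 104.0)² = 345.37²; (x + 110.5)² + (y + 109.2)² = 223.25².
Subtracting the ST_04 equation from the ST_05 and ST_06 equations removes the quadratic terms:
-479.2 x + 66.2 y = -61655.37
-475.0 x − 360.2 y = 8424.63
Solving the 2×2 system: x ≈ 106.1, y ≈ -163.3 km.
Check against ST_04 (with the unrounded x, y): √((x − 127.0)²+(y − 70.9)²) = 235.14 ≈ 235.13 km. ✓

106.1 km east, -163.3 km north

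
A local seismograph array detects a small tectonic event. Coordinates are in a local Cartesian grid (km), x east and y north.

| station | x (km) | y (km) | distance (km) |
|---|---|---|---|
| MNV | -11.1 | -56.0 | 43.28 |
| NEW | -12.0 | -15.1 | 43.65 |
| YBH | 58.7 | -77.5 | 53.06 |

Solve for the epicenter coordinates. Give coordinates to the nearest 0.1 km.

26.8 km east, -35.1 km north

Circle about each station: (x + 11.1)² + (y + 56.0)² = 43.28²; (x + 12.0)² + (y + 15.1)² = 43.65²; (x − 58.7)² + (y + 77.5)² = 53.06².
Subtracting the MNV equation from the NEW and YBH equations removes the quadratic terms:
-1.8 x + 81.8 y = -2919.36
139.6 x − 43.0 y = 5250.52
Solving the 2×2 system: x ≈ 26.8, y ≈ -35.1 km.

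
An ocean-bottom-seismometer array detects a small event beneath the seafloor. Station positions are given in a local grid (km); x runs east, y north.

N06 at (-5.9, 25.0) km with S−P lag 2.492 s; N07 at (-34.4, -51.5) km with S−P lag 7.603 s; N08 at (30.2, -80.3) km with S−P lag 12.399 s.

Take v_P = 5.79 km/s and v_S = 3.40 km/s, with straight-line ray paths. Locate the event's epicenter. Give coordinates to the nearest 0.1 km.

(-19.0, 9.2)

Distance from S−P lag: d = Δt · v_P v_S / (v_P − v_S) = Δt · (5.79·3.40)/(5.79−3.40) ≈ 8.2368·Δt.
So d_N06 = 20.53, d_N07 = 62.62, d_N08 = 102.13 km.
Circle about each station: (x + 5.9)² + (y − 25.0)² = 20.53²; (x + 34.4)² + (y + 51.5)² = 62.62²; (x − 30.2)² + (y + 80.3)² = 102.13².
Subtracting pairs of circle equations eliminates x²+y² and gives linear equations (the radical axes):
-57.0 x − 153.0 y = -323.98
72.2 x − 210.6 y = -3308.74
Solving the 2×2 system: x ≈ -19.0, y ≈ 9.2 km.
Check against N06 (with the unrounded x, y): √((x + 5.9)²+(y − 25.0)²) = 20.53 ≈ 20.53 km. ✓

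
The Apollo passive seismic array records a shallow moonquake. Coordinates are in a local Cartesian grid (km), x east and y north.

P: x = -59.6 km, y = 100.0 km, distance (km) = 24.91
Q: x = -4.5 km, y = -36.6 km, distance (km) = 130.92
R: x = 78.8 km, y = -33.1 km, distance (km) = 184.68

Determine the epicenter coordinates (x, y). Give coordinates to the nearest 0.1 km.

Circle about each station: (x + 59.6)² + (y − 100.0)² = 24.91²; (x + 4.5)² + (y + 36.6)² = 130.92²; (x − 78.8)² + (y + 33.1)² = 184.68².
Subtracting the P equation from the Q and R equations removes the quadratic terms:
110.2 x − 273.2 y = -28711.89
276.8 x − 266.2 y = -39733.30
Solving the 2×2 system: x ≈ -69.4, y ≈ 77.1 km.

-69.4 km east, 77.1 km north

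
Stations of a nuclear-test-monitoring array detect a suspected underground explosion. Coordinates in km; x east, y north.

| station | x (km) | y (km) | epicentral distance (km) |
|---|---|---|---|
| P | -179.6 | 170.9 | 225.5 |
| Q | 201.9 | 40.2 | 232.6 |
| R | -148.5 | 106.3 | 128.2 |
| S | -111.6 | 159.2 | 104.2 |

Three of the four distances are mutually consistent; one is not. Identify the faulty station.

P

Solve using three stations at a time. Using Q, R, S (subtract circle equations pairwise → linear system) gives (x, y) ≈ (-20.3, 108.9).
Distances from that point to each station vs reported:
  P: calculated 170.9 vs reported 225.5 → residual 54.6 km
  Q: calculated 232.6 vs reported 232.6 → residual 0.0 km
  R: calculated 128.2 vs reported 128.2 → residual 0.0 km
  S: calculated 104.2 vs reported 104.2 → residual 0.0 km
Q, R, S are mutually consistent (residuals ≈ 0); P is off by 54.6 km.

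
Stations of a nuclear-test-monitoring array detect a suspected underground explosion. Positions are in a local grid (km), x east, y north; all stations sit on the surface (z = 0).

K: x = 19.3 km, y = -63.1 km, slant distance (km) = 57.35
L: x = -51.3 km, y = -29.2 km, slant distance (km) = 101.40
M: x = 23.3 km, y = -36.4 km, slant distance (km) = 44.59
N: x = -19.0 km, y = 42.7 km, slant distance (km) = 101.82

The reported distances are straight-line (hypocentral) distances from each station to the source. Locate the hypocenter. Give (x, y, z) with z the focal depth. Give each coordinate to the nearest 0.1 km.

Each station gives a sphere (x−x_i)² + (y−y_i)² + z² = d_i² (stations at z=0).
Subtracting the K sphere from L and M: z² cancels, leaving linear equations in x and y:
-141.2 x + 67.8 y = -7862.71
8.0 x + 53.4 y = -1185.50
Solving: x ≈ 42.003, y ≈ -28.493 km (keep extra digits for the depth step; rounded: 42.0, -28.5).
Then from the K sphere: z² = 57.35² − (x − 19.3)² − (y + 63.1)² with x = 42.003, y = -28.493, so z ≈ 39.698 ≈ 39.7 km.
Check against N (with the unrounded solution): distance 101.81 ≈ 101.82 km. ✓

x ≈ 42.0 km, y ≈ -28.5 km, depth ≈ 39.7 km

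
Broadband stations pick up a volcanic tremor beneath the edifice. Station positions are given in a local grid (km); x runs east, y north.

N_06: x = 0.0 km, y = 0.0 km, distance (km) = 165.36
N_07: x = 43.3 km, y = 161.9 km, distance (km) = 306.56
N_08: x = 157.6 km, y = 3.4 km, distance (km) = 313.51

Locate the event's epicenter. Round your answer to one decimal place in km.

Circle about each station: x² + y² = 165.36²; (x − 43.3)² + (y − 161.9)² = 306.56²; (x − 157.6)² + (y − 3.4)² = 313.51².
Subtracting pairs of circle equations eliminates x²+y² and gives linear equations (the radical axes):
86.6 x + 323.8 y = -38548.60
315.2 x + 6.8 y = -46095.27
Solving the 2×2 system: x ≈ -144.5, y ≈ -80.4 km.

(-144.5, -80.4)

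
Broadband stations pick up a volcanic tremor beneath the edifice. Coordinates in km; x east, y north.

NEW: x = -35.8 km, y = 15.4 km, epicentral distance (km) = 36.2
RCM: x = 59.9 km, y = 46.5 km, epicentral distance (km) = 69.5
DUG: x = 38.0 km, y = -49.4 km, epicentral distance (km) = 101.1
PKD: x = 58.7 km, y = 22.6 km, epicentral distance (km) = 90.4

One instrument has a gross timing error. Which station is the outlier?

Solve using three stations at a time. Using NEW, RCM, DUG (subtract circle equations pairwise → linear system) gives (x, y) ≈ (-9.3, 40.0).
Distances from that point to each station vs reported:
  NEW: calculated 36.2 vs reported 36.2 → residual 0.0 km
  RCM: calculated 69.5 vs reported 69.5 → residual 0.0 km
  DUG: calculated 101.1 vs reported 101.1 → residual 0.0 km
  PKD: calculated 70.1 vs reported 90.4 → residual 20.3 km
NEW, RCM, DUG are mutually consistent (residuals ≈ 0); PKD is off by 20.3 km.

PKD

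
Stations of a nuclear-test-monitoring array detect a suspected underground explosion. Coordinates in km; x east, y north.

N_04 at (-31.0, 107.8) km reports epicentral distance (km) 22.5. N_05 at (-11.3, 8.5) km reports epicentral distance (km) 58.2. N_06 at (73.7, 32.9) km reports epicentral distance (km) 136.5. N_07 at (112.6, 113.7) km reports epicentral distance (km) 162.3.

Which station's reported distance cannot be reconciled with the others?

N_05

Solve using three stations at a time. Using N_04, N_06, N_07 (subtract circle equations pairwise → linear system) gives (x, y) ≈ (-48.5, 93.8).
Distances from that point to each station vs reported:
  N_04: calculated 22.4 vs reported 22.5 → residual 0.1 km
  N_05: calculated 93.0 vs reported 58.2 → residual 34.8 km
  N_06: calculated 136.5 vs reported 136.5 → residual 0.0 km
  N_07: calculated 162.3 vs reported 162.3 → residual 0.0 km
N_04, N_06, N_07 are mutually consistent (residuals ≈ 0); N_05 is off by 34.8 km.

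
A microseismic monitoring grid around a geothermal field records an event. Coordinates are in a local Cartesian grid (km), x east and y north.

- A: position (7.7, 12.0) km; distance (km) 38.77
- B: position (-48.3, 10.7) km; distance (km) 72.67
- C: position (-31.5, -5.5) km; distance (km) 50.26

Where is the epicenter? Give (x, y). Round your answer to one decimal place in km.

Circle about each station: (x − 7.7)² + (y − 12.0)² = 38.77²; (x + 48.3)² + (y − 10.7)² = 72.67²; (x + 31.5)² + (y + 5.5)² = 50.26².
Subtracting the A equation from the B and C equations removes the quadratic terms:
-112.0 x − 2.6 y = -1533.73
-78.4 x − 35.0 y = -203.74
Solving the 2×2 system: x ≈ 14.3, y ≈ -26.2 km.
Check against A (with the unrounded x, y): √((x − 7.7)²+(y − 12.0)²) = 38.78 ≈ 38.77 km. ✓

14.3 km east, -26.2 km north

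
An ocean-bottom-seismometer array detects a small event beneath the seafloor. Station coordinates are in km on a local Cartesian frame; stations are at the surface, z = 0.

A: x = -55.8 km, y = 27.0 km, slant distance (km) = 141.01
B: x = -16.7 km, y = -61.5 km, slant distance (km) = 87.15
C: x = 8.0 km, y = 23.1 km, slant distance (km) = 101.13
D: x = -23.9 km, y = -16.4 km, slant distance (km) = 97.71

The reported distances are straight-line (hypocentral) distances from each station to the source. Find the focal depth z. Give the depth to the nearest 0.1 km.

Each station gives a sphere (x−x_i)² + (y−y_i)² + z² = d_i² (stations at z=0).
Subtracting the A sphere from B and C: z² cancels, leaving linear equations in x and y:
78.2 x − 177.0 y = 12507.20
127.6 x − 7.8 y = 6411.51
Solving: x ≈ 47.202, y ≈ -49.808 km (keep extra digits for the depth step; rounded: 47.2, -49.8).
Then from the A sphere: z² = 141.01² − (x + 55.8)² − (y − 27.0)² with x = 47.202, y = -49.808, so z ≈ 58.094 ≈ 58.1 km.

depth ≈ 58.1 km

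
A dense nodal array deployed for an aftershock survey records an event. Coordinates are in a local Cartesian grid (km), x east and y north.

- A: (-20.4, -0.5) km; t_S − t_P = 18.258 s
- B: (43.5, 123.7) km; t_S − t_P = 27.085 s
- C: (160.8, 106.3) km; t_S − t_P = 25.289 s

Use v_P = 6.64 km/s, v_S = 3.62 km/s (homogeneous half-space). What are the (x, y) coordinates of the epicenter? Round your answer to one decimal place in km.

Distance from S−P lag: d = Δt · v_P v_S / (v_P − v_S) = Δt · (6.64·3.62)/(6.64−3.62) ≈ 7.9592·Δt.
So d_A = 145.32, d_B = 215.58, d_C = 201.28 km.
Circle about each station: (x + 20.4)² + (y + 0.5)² = 145.32²; (x − 43.5)² + (y − 123.7)² = 215.58²; (x − 160.8)² + (y − 106.3)² = 201.28².
Subtracting the A equation from the B and C equations removes the quadratic terms:
127.8 x + 248.4 y = -8579.30
362.4 x + 213.6 y = 17344.18
Solving the 2×2 system: x ≈ 97.9, y ≈ -84.9 km.
Check against A (with the unrounded x, y): √((x + 20.4)²+(y + 0.5)²) = 145.33 ≈ 145.32 km. ✓

x ≈ 97.9 km, y ≈ -84.9 km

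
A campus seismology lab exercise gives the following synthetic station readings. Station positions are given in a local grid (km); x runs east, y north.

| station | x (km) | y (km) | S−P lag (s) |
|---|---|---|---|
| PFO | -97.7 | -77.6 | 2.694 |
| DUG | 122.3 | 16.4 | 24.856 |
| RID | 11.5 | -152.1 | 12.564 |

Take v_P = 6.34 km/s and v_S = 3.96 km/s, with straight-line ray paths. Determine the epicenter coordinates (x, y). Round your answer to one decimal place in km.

Distance from S−P lag: d = Δt · v_P v_S / (v_P − v_S) = Δt · (6.34·3.96)/(6.34−3.96) ≈ 10.5489·Δt.
So d_PFO = 28.42, d_DUG = 262.20, d_RID = 132.54 km.
Circle about each station: (x + 97.7)² + (y + 77.6)² = 28.42²; (x − 122.3)² + (y − 16.4)² = 262.20²; (x − 11.5)² + (y + 152.1)² = 132.54².
Subtracting the PFO equation from the DUG and RID equations removes the quadratic terms:
440.0 x + 188.0 y = -68281.94
218.4 x − 149.0 y = -9059.55
Solving the 2×2 system: x ≈ -111.4, y ≈ -102.5 km.
Check against PFO (with the unrounded x, y): √((x + 97.7)²+(y + 77.6)²) = 28.40 ≈ 28.42 km. ✓

(-111.4, -102.5)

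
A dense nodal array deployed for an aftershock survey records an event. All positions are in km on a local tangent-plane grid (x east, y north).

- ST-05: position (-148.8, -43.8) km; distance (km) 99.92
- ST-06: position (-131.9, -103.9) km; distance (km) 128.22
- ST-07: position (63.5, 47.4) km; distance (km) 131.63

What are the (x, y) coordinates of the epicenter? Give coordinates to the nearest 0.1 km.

(-60.2, 2.4)

Circle about each station: (x + 148.8)² + (y + 43.8)² = 99.92²; (x + 131.9)² + (y + 103.9)² = 128.22²; (x − 63.5)² + (y − 47.4)² = 131.63².
Subtracting pairs of circle equations eliminates x²+y² and gives linear equations (the radical axes):
33.8 x − 120.2 y = -2323.42
424.6 x + 182.4 y = -25123.32
Solving the 2×2 system: x ≈ -60.2, y ≈ 2.4 km.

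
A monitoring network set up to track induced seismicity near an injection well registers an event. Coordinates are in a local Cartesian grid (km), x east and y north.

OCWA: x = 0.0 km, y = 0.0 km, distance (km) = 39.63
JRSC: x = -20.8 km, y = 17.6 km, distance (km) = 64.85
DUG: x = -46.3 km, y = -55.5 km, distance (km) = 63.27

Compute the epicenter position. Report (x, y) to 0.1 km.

Circle about each station: x² + y² = 39.63²; (x + 20.8)² + (y − 17.6)² = 64.85²; (x + 46.3)² + (y + 55.5)² = 63.27².
Subtracting pairs of circle equations eliminates x²+y² and gives linear equations (the radical axes):
-41.6 x + 35.2 y = -1892.59
-92.6 x − 111.0 y = 2791.38
Solving the 2×2 system: x ≈ 14.2, y ≈ -37.0 km.

14.2 km east, -37.0 km north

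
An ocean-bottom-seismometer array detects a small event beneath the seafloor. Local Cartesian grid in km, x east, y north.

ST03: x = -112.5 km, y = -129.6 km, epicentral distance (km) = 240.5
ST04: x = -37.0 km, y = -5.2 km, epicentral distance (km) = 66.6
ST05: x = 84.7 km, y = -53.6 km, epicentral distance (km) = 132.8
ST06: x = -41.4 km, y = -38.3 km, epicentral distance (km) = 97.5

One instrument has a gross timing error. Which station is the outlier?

ST03

Solve using three stations at a time. Using ST04, ST05, ST06 (subtract circle equations pairwise → linear system) gives (x, y) ≈ (1.0, 49.5).
Distances from that point to each station vs reported:
  ST03: calculated 212.0 vs reported 240.5 → residual 28.5 km
  ST04: calculated 66.6 vs reported 66.6 → residual 0.0 km
  ST05: calculated 132.8 vs reported 132.8 → residual 0.0 km
  ST06: calculated 97.5 vs reported 97.5 → residual 0.0 km
ST04, ST05, ST06 are mutually consistent (residuals ≈ 0); ST03 is off by 28.5 km.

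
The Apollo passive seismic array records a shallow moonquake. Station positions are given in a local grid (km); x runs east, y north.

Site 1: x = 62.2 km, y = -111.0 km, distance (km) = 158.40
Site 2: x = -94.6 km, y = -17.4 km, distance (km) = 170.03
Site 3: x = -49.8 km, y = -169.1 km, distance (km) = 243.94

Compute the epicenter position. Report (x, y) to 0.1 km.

Circle about each station: (x − 62.2)² + (y + 111.0)² = 158.40²; (x + 94.6)² + (y + 17.4)² = 170.03²; (x + 49.8)² + (y + 169.1)² = 243.94².
Subtracting pairs of circle equations eliminates x²+y² and gives linear equations (the radical axes):
-313.6 x + 187.2 y = -10757.56
-224.0 x − 116.2 y = -19531.15
Solving the 2×2 system: x ≈ 62.6, y ≈ 47.4 km.

62.6 km east, 47.4 km north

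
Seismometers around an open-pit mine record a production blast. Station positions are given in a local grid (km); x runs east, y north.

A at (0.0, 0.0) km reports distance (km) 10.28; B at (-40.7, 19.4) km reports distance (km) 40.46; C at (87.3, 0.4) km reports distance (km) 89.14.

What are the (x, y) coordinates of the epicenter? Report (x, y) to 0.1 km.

Circle about each station: x² + y² = 10.28²; (x + 40.7)² + (y − 19.4)² = 40.46²; (x − 87.3)² + (y − 0.4)² = 89.14².
Subtracting pairs of circle equations eliminates x²+y² and gives linear equations (the radical axes):
-81.4 x + 38.8 y = 501.52
174.6 x + 0.8 y = -218.81
Solving the 2×2 system: x ≈ -1.3, y ≈ 10.2 km.
Check against A (with the unrounded x, y): √(x²+y²) = 10.28 ≈ 10.28 km. ✓

-1.3 km east, 10.2 km north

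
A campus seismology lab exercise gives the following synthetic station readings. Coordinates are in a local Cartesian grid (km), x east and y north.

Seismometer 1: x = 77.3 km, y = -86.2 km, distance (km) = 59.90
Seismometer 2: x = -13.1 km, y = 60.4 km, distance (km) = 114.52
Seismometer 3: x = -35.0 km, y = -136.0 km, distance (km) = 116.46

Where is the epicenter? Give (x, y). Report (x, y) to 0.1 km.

35.5 km east, -43.3 km north

Circle about each station: (x − 77.3)² + (y + 86.2)² = 59.90²; (x + 13.1)² + (y − 60.4)² = 114.52²; (x + 35.0)² + (y + 136.0)² = 116.46².
Subtracting pairs of circle equations eliminates x²+y² and gives linear equations (the radical axes):
-180.8 x + 293.2 y = -19112.78
-224.6 x − 99.6 y = -3659.65
Solving the 2×2 system: x ≈ 35.5, y ≈ -43.3 km.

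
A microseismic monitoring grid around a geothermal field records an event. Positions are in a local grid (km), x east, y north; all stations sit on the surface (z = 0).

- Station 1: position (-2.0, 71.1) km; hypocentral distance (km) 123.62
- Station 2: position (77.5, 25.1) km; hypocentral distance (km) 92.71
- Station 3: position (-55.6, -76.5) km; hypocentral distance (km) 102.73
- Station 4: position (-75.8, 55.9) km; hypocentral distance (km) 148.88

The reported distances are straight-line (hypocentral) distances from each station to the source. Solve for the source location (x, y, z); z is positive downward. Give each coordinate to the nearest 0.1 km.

Each station gives a sphere (x−x_i)² + (y−y_i)² + z² = d_i² (stations at z=0).
Subtracting the Station 1 sphere from Station 2 and Station 3: z² cancels, leaving linear equations in x and y:
159.0 x − 92.0 y = 8263.81
-107.2 x − 295.2 y = 8612.85
Solving: x ≈ 28.999, y ≈ -39.707 km (keep extra digits for the depth step; rounded: 29.0, -39.7).
Then from the Station 1 sphere: z² = 123.62² − (x + 2.0)² − (y − 71.1)² with x = 28.999, y = -39.707, so z ≈ 45.197 ≈ 45.2 km.

x ≈ 29.0 km, y ≈ -39.7 km, depth ≈ 45.2 km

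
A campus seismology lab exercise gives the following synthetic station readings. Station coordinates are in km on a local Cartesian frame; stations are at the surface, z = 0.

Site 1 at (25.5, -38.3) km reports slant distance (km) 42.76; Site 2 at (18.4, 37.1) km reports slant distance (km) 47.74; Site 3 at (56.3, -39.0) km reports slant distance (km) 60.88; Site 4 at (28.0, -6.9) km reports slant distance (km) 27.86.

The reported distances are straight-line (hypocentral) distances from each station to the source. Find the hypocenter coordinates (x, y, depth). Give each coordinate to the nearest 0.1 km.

x ≈ 11.2 km, y ≈ -4.6 km, depth ≈ 22.1 km

Each station gives a sphere (x−x_i)² + (y−y_i)² + z² = d_i² (stations at z=0).
Subtracting the Site 1 sphere from Site 2 and Site 3: z² cancels, leaving linear equations in x and y:
-14.2 x + 150.8 y = -852.86
61.6 x − 1.4 y = 695.59
Solving: x ≈ 11.188, y ≈ -4.602 km (keep extra digits for the depth step; rounded: 11.2, -4.6).
Then from the Site 1 sphere: z² = 42.76² − (x − 25.5)² − (y + 38.3)² with x = 11.188, y = -4.602, so z ≈ 22.091 ≈ 22.1 km.
Check against Site 4 (with the unrounded solution): distance 27.86 ≈ 27.86 km. ✓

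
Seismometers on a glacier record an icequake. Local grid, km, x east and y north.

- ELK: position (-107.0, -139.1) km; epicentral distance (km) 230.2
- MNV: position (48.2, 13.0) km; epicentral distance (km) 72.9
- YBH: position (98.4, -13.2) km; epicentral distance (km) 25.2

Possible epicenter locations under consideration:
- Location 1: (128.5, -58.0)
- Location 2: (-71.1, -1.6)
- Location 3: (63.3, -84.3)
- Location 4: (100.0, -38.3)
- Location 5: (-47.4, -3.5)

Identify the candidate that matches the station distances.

Location 4

For each candidate, compare |candidate − station| to the reported distance:
Location 1: residuals ELK 18.9, MNV 34.3, YBH 28.8 → max 34.3 km
Location 2: residuals ELK 88.1, MNV 47.3, YBH 144.7 → max 144.7 km
Location 3: residuals ELK 51.3, MNV 25.6, YBH 54.1 → max 54.1 km
Location 4: residuals ELK 0.0, MNV 0.0, YBH 0.0 → max 0.0 km
Location 5: residuals ELK 82.1, MNV 24.1, YBH 120.9 → max 120.9 km
Only Location 4 has all residuals ≈ 0.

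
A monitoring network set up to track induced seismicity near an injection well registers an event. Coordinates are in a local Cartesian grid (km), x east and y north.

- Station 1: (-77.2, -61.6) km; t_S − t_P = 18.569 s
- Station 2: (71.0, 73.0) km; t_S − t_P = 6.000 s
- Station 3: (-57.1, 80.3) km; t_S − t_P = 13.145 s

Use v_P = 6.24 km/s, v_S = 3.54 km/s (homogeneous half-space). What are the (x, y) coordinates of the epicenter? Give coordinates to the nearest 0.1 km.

x ≈ 40.3 km, y ≈ 34.7 km

Distance from S−P lag: d = Δt · v_P v_S / (v_P − v_S) = Δt · (6.24·3.54)/(6.24−3.54) ≈ 8.1813·Δt.
So d_Station 1 = 151.92, d_Station 2 = 49.09, d_Station 3 = 107.54 km.
Circle about each station: (x + 77.2)² + (y + 61.6)² = 151.92²; (x − 71.0)² + (y − 73.0)² = 49.09²; (x + 57.1)² + (y − 80.3)² = 107.54².
Subtracting pairs of circle equations eliminates x²+y² and gives linear equations (the radical axes):
296.4 x + 269.2 y = 21285.46
40.2 x + 283.8 y = 11468.93
Solving the 2×2 system: x ≈ 40.3, y ≈ 34.7 km.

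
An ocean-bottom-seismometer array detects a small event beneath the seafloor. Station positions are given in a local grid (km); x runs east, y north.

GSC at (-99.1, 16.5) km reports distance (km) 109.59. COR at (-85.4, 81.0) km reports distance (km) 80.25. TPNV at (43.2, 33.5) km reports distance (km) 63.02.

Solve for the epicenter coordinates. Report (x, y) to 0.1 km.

Circle about each station: (x + 99.1)² + (y − 16.5)² = 109.59²; (x + 85.4)² + (y − 81.0)² = 80.25²; (x − 43.2)² + (y − 33.5)² = 63.02².
Subtracting the GSC equation from the COR and TPNV equations removes the quadratic terms:
27.4 x + 129.0 y = 9331.01
284.6 x + 34.0 y = 933.88
Solving the 2×2 system: x ≈ -5.5, y ≈ 73.5 km.
Check against GSC (with the unrounded x, y): √((x + 99.1)²+(y − 16.5)²) = 109.59 ≈ 109.59 km. ✓

x ≈ -5.5 km, y ≈ 73.5 km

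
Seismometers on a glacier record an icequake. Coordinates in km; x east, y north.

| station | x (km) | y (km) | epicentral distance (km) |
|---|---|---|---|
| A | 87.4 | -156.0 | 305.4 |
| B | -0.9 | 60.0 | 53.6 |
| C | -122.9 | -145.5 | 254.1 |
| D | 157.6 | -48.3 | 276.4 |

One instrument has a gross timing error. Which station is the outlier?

B

Solve using three stations at a time. Using A, C, D (subtract circle equations pairwise → linear system) gives (x, y) ≈ (-73.3, 103.8).
Distances from that point to each station vs reported:
  A: calculated 305.5 vs reported 305.4 → residual 0.1 km
  B: calculated 84.6 vs reported 53.6 → residual 31.0 km
  C: calculated 254.2 vs reported 254.1 → residual 0.1 km
  D: calculated 276.5 vs reported 276.4 → residual 0.1 km
A, C, D are mutually consistent (residuals ≈ 0); B is off by 31.0 km.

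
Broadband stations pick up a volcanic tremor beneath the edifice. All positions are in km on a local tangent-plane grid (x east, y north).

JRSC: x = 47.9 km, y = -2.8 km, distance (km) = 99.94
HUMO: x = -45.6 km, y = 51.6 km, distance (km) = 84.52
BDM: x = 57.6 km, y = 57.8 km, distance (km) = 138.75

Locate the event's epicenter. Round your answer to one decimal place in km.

-47.4 km east, -32.9 km north

Circle about each station: (x − 47.9)² + (y + 2.8)² = 99.94²; (x + 45.6)² + (y − 51.6)² = 84.52²; (x − 57.6)² + (y − 57.8)² = 138.75².
Subtracting the JRSC equation from the HUMO and BDM equations removes the quadratic terms:
-187.0 x + 108.8 y = 5284.04
19.4 x + 121.2 y = -4907.21
Solving the 2×2 system: x ≈ -47.4, y ≈ -32.9 km.
Check against JRSC (with the unrounded x, y): √((x − 47.9)²+(y + 2.8)²) = 99.94 ≈ 99.94 km. ✓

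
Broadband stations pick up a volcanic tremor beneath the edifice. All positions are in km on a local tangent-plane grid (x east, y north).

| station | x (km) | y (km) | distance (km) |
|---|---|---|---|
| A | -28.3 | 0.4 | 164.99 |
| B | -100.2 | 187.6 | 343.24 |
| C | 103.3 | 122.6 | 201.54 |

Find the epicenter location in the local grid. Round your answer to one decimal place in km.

(116.6, -78.5)

Circle about each station: (x + 28.3)² + (y − 0.4)² = 164.99²; (x + 100.2)² + (y − 187.6)² = 343.24²; (x − 103.3)² + (y − 122.6)² = 201.54².
Subtracting pairs of circle equations eliminates x²+y² and gives linear equations (the radical axes):
-143.8 x + 374.4 y = -46159.25
263.2 x + 244.4 y = 11503.93
Solving the 2×2 system: x ≈ 116.6, y ≈ -78.5 km.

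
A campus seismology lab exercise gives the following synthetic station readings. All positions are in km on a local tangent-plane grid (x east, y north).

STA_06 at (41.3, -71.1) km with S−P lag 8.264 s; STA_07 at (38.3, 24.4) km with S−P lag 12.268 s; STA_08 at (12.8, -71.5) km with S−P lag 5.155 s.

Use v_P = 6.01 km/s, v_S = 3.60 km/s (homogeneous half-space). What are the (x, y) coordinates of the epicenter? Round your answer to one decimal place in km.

-32.1 km east, -60.3 km north

Distance from S−P lag: d = Δt · v_P v_S / (v_P − v_S) = Δt · (6.01·3.60)/(6.01−3.60) ≈ 8.9776·Δt.
So d_STA_06 = 74.19, d_STA_07 = 110.14, d_STA_08 = 46.28 km.
Circle about each station: (x − 41.3)² + (y + 71.1)² = 74.19²; (x − 38.3)² + (y − 24.4)² = 110.14²; (x − 12.8)² + (y + 71.5)² = 46.28².
Subtracting the STA_06 equation from the STA_07 and STA_08 equations removes the quadratic terms:
-6.0 x + 191.0 y = -11325.31
-57.0 x − 0.8 y = 1877.51
Solving the 2×2 system: x ≈ -32.1, y ≈ -60.3 km.
Check against STA_06 (with the unrounded x, y): √((x − 41.3)²+(y + 71.1)²) = 74.18 ≈ 74.19 km. ✓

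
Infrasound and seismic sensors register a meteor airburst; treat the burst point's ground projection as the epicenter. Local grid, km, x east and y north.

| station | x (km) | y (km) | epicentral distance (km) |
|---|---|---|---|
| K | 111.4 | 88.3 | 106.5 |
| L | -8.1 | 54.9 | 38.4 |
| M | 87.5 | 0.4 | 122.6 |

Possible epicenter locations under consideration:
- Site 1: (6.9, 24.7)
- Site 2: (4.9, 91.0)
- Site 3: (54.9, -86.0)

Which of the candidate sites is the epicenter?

For each candidate, compare |candidate − station| to the reported distance:
Site 1: residuals K 15.8, L 4.7, M 38.4 → max 38.4 km
Site 2: residuals K 0.0, L 0.0, M 0.0 → max 0.0 km
Site 3: residuals K 76.7, L 115.9, M 30.3 → max 115.9 km
Only Site 2 has all residuals ≈ 0.

Site 2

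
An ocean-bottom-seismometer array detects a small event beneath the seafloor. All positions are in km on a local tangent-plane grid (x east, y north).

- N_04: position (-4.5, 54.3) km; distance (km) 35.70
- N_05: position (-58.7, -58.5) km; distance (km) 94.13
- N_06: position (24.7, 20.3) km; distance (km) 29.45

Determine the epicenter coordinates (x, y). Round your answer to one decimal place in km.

Circle about each station: (x + 4.5)² + (y − 54.3)² = 35.70²; (x + 58.7)² + (y + 58.5)² = 94.13²; (x − 24.7)² + (y − 20.3)² = 29.45².
Subtracting the N_04 equation from the N_05 and N_06 equations removes the quadratic terms:
-108.4 x − 225.6 y = -3686.77
58.4 x − 68.0 y = -1539.37
Solving the 2×2 system: x ≈ -4.7, y ≈ 18.6 km.

(-4.7, 18.6)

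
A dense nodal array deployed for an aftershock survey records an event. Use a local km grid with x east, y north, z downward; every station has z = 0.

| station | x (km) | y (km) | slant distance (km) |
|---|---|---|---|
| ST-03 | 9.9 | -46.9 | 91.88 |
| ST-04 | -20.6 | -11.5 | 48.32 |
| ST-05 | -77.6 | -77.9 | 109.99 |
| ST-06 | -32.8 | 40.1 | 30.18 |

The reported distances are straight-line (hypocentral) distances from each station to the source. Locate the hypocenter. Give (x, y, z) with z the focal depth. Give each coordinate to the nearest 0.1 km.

Each station gives a sphere (x−x_i)² + (y−y_i)² + z² = d_i² (stations at z=0).
Subtracting the ST-03 sphere from ST-04 and ST-05: z² cancels, leaving linear equations in x and y:
-61.0 x + 70.8 y = 4366.10
-175.0 x − 62.0 y = 6136.68
Solving: x ≈ -43.605, y ≈ 24.099 km (keep extra digits for the depth step; rounded: -43.6, 24.1).
Then from the ST-03 sphere: z² = 91.88² − (x − 9.9)² − (y + 46.9)² with x = -43.605, y = 24.099, so z ≈ 23.201 ≈ 23.2 km.

x ≈ -43.6 km, y ≈ 24.1 km, depth ≈ 23.2 km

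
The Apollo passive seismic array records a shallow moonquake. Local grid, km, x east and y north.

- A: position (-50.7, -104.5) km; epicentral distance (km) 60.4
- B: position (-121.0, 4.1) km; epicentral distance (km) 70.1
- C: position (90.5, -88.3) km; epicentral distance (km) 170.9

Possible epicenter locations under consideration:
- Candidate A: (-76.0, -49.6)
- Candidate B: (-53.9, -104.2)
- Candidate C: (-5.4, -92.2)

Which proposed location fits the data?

Candidate A

For each candidate, compare |candidate − station| to the reported distance:
Candidate A: residuals A 0.0, B 0.0, C 0.0 → max 0.0 km
Candidate B: residuals A 57.2, B 57.3, C 25.6 → max 57.3 km
Candidate C: residuals A 13.5, B 80.4, C 74.9 → max 80.4 km
Only Candidate A has all residuals ≈ 0.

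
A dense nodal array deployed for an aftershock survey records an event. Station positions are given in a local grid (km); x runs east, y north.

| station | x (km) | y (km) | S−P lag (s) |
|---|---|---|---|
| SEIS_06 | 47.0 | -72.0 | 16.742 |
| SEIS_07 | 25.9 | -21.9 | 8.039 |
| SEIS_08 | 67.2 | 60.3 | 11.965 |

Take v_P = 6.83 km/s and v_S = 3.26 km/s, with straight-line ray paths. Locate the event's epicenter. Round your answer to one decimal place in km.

2.8 km east, 22.6 km north

Distance from S−P lag: d = Δt · v_P v_S / (v_P − v_S) = Δt · (6.83·3.26)/(6.83−3.26) ≈ 6.2369·Δt.
So d_SEIS_06 = 104.42, d_SEIS_07 = 50.14, d_SEIS_08 = 74.62 km.
Circle about each station: (x − 47.0)² + (y + 72.0)² = 104.42²; (x − 25.9)² + (y + 21.9)² = 50.14²; (x − 67.2)² + (y − 60.3)² = 74.62².
Subtracting pairs of circle equations eliminates x²+y² and gives linear equations (the radical axes):
-42.2 x + 100.2 y = 2146.94
40.4 x + 264.6 y = 6094.32
Solving the 2×2 system: x ≈ 2.8, y ≈ 22.6 km.
Check against SEIS_06 (with the unrounded x, y): √((x − 47.0)²+(y + 72.0)²) = 104.42 ≈ 104.42 km. ✓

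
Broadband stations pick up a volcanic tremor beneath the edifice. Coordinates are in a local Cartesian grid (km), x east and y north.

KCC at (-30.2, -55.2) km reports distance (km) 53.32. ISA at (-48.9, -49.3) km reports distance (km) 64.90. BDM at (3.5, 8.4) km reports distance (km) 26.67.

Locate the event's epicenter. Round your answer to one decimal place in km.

Circle about each station: (x + 30.2)² + (y + 55.2)² = 53.32²; (x + 48.9)² + (y + 49.3)² = 64.90²; (x − 3.5)² + (y − 8.4)² = 26.67².
Subtracting pairs of circle equations eliminates x²+y² and gives linear equations (the radical axes):
-37.4 x + 11.8 y = -506.37
67.4 x + 127.2 y = -1744.54
Solving the 2×2 system: x ≈ 7.9, y ≈ -17.9 km.

7.9 km east, -17.9 km north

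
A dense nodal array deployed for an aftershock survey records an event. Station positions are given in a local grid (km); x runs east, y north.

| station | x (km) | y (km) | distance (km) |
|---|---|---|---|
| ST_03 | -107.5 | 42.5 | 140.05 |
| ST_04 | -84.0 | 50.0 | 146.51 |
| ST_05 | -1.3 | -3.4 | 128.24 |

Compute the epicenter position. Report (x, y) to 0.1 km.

(-89.6, -96.4)

Circle about each station: (x + 107.5)² + (y − 42.5)² = 140.05²; (x + 84.0)² + (y − 50.0)² = 146.51²; (x + 1.3)² + (y + 3.4)² = 128.24².
Subtracting the ST_03 equation from the ST_04 and ST_05 equations removes the quadratic terms:
47.0 x + 15.0 y = -5657.68
212.4 x − 91.8 y = -10180.75
Solving the 2×2 system: x ≈ -89.6, y ≈ -96.4 km.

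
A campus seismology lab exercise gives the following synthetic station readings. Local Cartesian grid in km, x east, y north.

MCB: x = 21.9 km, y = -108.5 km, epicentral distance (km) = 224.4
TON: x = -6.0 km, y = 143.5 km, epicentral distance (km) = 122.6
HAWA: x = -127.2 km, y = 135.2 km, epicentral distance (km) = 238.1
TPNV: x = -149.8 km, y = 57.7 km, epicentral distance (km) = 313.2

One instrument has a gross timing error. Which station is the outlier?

Solve using three stations at a time. Using MCB, TON, HAWA (subtract circle equations pairwise → linear system) gives (x, y) ≈ (108.1, 98.7).
Distances from that point to each station vs reported:
  MCB: calculated 224.4 vs reported 224.4 → residual 0.0 km
  TON: calculated 122.5 vs reported 122.6 → residual 0.1 km
  HAWA: calculated 238.1 vs reported 238.1 → residual 0.0 km
  TPNV: calculated 261.1 vs reported 313.2 → residual 52.1 km
MCB, TON, HAWA are mutually consistent (residuals ≈ 0); TPNV is off by 52.1 km.

TPNV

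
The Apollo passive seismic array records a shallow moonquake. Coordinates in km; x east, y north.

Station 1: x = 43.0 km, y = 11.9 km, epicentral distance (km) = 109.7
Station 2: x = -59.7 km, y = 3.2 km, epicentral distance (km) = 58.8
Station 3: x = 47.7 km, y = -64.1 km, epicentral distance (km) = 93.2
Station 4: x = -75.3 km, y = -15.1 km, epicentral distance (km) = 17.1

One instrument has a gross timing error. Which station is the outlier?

Station 4

Solve using three stations at a time. Using Station 1, Station 2, Station 3 (subtract circle equations pairwise → linear system) gives (x, y) ≈ (-44.9, -53.7).
Distances from that point to each station vs reported:
  Station 1: calculated 109.7 vs reported 109.7 → residual 0.0 km
  Station 2: calculated 58.8 vs reported 58.8 → residual 0.0 km
  Station 3: calculated 93.2 vs reported 93.2 → residual 0.0 km
  Station 4: calculated 49.1 vs reported 17.1 → residual 32.0 km
Station 1, Station 2, Station 3 are mutually consistent (residuals ≈ 0); Station 4 is off by 32.0 km.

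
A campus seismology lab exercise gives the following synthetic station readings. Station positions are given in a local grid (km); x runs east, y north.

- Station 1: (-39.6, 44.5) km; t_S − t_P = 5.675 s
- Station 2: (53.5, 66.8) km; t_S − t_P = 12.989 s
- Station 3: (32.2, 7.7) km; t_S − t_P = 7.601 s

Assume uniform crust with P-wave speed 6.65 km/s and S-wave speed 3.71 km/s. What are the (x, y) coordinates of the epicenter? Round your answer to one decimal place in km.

(-30.8, -2.3)

Distance from S−P lag: d = Δt · v_P v_S / (v_P − v_S) = Δt · (6.65·3.71)/(6.65−3.71) ≈ 8.3917·Δt.
So d_Station 1 = 47.62, d_Station 2 = 109.00, d_Station 3 = 63.79 km.
Circle about each station: (x + 39.6)² + (y − 44.5)² = 47.62²; (x − 53.5)² + (y − 66.8)² = 109.00²; (x − 32.2)² + (y − 7.7)² = 63.79².
Subtracting pairs of circle equations eliminates x²+y² and gives linear equations (the radical axes):
186.2 x + 44.6 y = -5837.26
143.6 x − 73.6 y = -4253.78
Solving the 2×2 system: x ≈ -30.8, y ≈ -2.3 km.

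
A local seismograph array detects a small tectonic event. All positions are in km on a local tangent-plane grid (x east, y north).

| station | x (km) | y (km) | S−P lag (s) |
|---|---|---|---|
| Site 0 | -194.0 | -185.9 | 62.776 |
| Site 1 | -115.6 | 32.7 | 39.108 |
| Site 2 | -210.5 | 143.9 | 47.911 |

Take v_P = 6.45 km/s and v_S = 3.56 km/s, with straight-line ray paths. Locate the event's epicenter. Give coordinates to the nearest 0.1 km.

170.0 km east, 155.1 km north

Distance from S−P lag: d = Δt · v_P v_S / (v_P − v_S) = Δt · (6.45·3.56)/(6.45−3.56) ≈ 7.9453·Δt.
So d_Site 0 = 498.78, d_Site 1 = 310.73, d_Site 2 = 380.67 km.
Circle about each station: (x + 194.0)² + (y + 185.9)² = 498.78²; (x + 115.6)² + (y − 32.7)² = 310.73²; (x + 210.5)² + (y − 143.9)² = 380.67².
Subtracting the Site 0 equation from the Site 1 and Site 2 equations removes the quadratic terms:
156.8 x + 437.2 y = 94466.20
-33.0 x + 659.6 y = 96694.49
Solving the 2×2 system: x ≈ 170.0, y ≈ 155.1 km.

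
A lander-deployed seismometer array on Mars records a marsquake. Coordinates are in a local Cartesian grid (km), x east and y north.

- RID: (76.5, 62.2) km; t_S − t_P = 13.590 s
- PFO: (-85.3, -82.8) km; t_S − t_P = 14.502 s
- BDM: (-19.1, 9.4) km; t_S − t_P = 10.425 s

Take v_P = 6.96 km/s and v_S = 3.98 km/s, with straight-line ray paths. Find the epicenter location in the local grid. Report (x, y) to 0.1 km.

(47.7, -60.8)

Distance from S−P lag: d = Δt · v_P v_S / (v_P − v_S) = Δt · (6.96·3.98)/(6.96−3.98) ≈ 9.2956·Δt.
So d_RID = 126.33, d_PFO = 134.80, d_BDM = 96.91 km.
Circle about each station: (x − 76.5)² + (y − 62.2)² = 126.33²; (x + 85.3)² + (y + 82.8)² = 134.80²; (x + 19.1)² + (y − 9.4)² = 96.91².
Subtracting pairs of circle equations eliminates x²+y² and gives linear equations (the radical axes):
-323.6 x − 290.0 y = 2199.07
-191.2 x − 105.6 y = -2700.20
Solving the 2×2 system: x ≈ 47.7, y ≈ -60.8 km.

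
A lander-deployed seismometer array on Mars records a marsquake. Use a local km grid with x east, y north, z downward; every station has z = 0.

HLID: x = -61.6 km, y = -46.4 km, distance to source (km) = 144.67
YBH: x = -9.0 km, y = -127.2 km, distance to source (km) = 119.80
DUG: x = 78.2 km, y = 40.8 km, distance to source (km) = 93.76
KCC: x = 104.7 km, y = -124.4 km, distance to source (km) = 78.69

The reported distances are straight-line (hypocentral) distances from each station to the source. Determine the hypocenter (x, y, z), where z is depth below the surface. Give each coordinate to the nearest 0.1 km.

(81.9, -51.2, 17.7)

Each station gives a sphere (x−x_i)² + (y−y_i)² + z² = d_i² (stations at z=0).
Subtracting the HLID sphere from YBH and DUG: z² cancels, leaving linear equations in x and y:
105.2 x − 161.6 y = 16890.69
279.6 x + 174.4 y = 13970.83
Solving: x ≈ 81.905, y ≈ -51.202 km (keep extra digits for the depth step; rounded: 81.9, -51.2).
Then from the HLID sphere: z² = 144.67² − (x + 61.6)² − (y + 46.4)² with x = 81.905, y = -51.202, so z ≈ 17.682 ≈ 17.7 km.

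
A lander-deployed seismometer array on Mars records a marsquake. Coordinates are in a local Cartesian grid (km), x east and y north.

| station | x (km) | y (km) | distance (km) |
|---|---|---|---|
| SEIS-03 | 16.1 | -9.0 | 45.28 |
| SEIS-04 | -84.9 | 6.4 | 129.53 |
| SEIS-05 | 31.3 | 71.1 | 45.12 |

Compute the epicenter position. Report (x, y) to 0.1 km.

42.9 km east, 27.5 km north

Circle about each station: (x − 16.1)² + (y + 9.0)² = 45.28²; (x + 84.9)² + (y − 6.4)² = 129.53²; (x − 31.3)² + (y − 71.1)² = 45.12².
Subtracting the SEIS-03 equation from the SEIS-04 and SEIS-05 equations removes the quadratic terms:
-202.0 x + 30.8 y = -7818.98
30.4 x + 160.2 y = 5709.15
Solving the 2×2 system: x ≈ 42.9, y ≈ 27.5 km.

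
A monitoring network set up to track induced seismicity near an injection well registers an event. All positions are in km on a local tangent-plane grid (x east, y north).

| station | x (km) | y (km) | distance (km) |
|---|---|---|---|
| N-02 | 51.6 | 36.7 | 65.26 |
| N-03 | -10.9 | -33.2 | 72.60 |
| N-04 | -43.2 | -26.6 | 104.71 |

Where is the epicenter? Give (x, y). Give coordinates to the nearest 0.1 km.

61.5 km east, -27.8 km north

Circle about each station: (x − 51.6)² + (y − 36.7)² = 65.26²; (x + 10.9)² + (y + 33.2)² = 72.60²; (x + 43.2)² + (y + 26.6)² = 104.71².
Subtracting pairs of circle equations eliminates x²+y² and gives linear equations (the radical axes):
-125.0 x − 139.8 y = -3800.29
-189.6 x − 126.6 y = -8140.97
Solving the 2×2 system: x ≈ 61.5, y ≈ -27.8 km.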